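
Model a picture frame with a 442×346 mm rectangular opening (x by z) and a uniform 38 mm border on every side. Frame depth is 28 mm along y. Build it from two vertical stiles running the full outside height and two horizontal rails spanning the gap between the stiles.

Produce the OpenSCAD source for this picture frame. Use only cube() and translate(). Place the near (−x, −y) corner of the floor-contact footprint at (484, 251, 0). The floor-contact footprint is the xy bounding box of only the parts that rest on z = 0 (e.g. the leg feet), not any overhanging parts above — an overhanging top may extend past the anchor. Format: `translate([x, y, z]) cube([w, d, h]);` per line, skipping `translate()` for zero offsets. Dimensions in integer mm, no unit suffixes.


translate([484, 251, 0]) cube([38, 28, 422]);
translate([964, 251, 0]) cube([38, 28, 422]);
translate([522, 251, 0]) cube([442, 28, 38]);
translate([522, 251, 384]) cube([442, 28, 38]);


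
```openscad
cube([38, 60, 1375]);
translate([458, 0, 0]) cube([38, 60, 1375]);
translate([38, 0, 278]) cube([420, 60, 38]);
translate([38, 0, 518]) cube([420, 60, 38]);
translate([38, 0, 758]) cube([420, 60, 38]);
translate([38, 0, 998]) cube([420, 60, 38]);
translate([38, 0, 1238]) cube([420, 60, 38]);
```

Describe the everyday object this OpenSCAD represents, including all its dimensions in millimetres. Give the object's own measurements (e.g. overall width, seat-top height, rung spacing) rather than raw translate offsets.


A straight ladder. Two 38×60 mm vertical rails, 1375 mm tall, stand 496 mm apart (outside-to-outside) with their front faces coplanar on the −y side. 5 rungs, each 60 mm deep and 38 mm tall, span between the inner faces of the rails, front faces flush with the rails. The lowest rung's underside is at z = 278 mm and rungs are spaced 240 mm apart (underside to underside).


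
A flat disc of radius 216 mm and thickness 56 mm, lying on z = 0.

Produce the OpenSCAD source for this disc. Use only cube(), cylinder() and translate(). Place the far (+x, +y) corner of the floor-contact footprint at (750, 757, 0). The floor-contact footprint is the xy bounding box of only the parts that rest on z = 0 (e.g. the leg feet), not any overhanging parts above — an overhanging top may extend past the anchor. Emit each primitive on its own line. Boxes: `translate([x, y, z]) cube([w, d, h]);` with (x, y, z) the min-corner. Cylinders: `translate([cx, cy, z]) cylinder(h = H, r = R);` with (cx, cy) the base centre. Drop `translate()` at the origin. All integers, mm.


translate([534, 541, 0]) cylinder(h = 56, r = 216);


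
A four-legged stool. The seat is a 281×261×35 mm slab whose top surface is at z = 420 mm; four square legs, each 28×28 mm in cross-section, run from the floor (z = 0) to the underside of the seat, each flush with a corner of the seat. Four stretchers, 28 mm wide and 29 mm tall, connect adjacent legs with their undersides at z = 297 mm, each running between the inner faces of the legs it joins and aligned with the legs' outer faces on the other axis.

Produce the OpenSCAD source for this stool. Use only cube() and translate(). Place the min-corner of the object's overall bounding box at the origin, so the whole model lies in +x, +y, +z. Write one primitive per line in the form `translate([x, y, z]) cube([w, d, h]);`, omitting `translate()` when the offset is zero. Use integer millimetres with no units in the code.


// leg_h = 420 - 35 = 385
// stretcher span = 281 - 2*28 = 225
translate([0, 0, 385]) cube([281, 261, 35]);
cube([28, 28, 385]);
translate([253, 0, 0]) cube([28, 28, 385]);
translate([0, 233, 0]) cube([28, 28, 385]);
translate([253, 233, 0]) cube([28, 28, 385]);
translate([28, 0, 297]) cube([225, 28, 29]);
translate([28, 233, 297]) cube([225, 28, 29]);
translate([0, 28, 297]) cube([28, 205, 29]);
translate([253, 28, 297]) cube([28, 205, 29]);


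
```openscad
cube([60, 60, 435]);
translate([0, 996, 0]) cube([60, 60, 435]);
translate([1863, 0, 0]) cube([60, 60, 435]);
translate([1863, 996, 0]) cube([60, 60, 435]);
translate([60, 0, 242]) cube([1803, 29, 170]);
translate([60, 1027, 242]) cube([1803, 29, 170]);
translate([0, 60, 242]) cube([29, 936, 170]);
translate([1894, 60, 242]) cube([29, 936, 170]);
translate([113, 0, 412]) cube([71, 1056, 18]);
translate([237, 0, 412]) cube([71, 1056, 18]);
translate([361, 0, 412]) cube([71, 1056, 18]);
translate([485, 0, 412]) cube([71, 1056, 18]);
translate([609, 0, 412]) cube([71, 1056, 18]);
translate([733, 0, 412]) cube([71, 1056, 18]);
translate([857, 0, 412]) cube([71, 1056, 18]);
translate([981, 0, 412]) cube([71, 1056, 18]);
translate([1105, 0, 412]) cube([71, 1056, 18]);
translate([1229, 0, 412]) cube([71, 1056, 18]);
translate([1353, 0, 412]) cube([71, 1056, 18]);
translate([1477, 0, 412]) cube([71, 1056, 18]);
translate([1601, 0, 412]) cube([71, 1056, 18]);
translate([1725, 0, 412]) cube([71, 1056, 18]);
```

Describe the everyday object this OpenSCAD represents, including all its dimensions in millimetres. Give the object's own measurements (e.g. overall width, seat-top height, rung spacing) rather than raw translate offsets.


A bed frame 1923 mm long (x) by 1056 mm wide (y). Four 60×60 mm corner posts, 435 mm tall, at the corners of the footprint. Four rails of 29 mm thickness and 170 mm height run between adjacent posts with their undersides at z = 242 mm, their outer faces flush with the outside of the frame (the two x-running rails run between the posts' inner faces; the two y-running rails run between the posts' inner faces). 14 slats, each 71 mm wide (x) and 18 mm thick, lie across the top of the two x-running rails, running the full 1056 mm width of the frame in y; along x they sit between the end posts with a 53 mm gap after the −x posts and between neighbouring slats, leaving 67 mm before the +x posts.


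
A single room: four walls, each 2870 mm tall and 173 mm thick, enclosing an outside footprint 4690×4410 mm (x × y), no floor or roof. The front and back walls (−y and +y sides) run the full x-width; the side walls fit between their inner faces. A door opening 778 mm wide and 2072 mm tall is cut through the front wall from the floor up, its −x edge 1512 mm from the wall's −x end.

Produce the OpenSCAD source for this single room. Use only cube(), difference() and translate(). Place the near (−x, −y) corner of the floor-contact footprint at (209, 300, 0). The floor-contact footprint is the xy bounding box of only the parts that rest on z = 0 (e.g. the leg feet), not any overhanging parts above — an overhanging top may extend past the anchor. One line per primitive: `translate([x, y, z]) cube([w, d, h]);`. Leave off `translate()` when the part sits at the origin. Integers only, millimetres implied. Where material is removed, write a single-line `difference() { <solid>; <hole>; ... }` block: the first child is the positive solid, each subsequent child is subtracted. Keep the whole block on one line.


difference() { translate([209, 300, 0]) cube([4690, 173, 2870]); translate([1721, 300, 0]) cube([778, 173, 2072]); }
translate([209, 4537, 0]) cube([4690, 173, 2870]);
translate([209, 473, 0]) cube([173, 4064, 2870]);
translate([4726, 473, 0]) cube([173, 4064, 2870]);


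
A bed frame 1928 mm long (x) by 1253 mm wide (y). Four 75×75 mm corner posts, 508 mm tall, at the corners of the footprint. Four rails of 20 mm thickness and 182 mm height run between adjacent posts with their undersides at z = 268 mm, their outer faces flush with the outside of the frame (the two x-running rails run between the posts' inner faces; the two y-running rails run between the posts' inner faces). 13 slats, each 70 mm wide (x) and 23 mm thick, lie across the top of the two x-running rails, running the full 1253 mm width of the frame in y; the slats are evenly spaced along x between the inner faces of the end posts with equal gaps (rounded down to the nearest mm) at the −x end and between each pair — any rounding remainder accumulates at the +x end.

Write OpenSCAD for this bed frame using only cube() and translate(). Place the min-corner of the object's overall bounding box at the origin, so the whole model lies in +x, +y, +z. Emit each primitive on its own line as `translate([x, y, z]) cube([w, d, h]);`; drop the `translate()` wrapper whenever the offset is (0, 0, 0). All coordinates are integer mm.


cube([75, 75, 508]);
translate([0, 1178, 0]) cube([75, 75, 508]);
translate([1853, 0, 0]) cube([75, 75, 508]);
translate([1853, 1178, 0]) cube([75, 75, 508]);
translate([75, 0, 268]) cube([1778, 20, 182]);
translate([75, 1233, 268]) cube([1778, 20, 182]);
translate([0, 75, 268]) cube([20, 1103, 182]);
translate([1908, 75, 268]) cube([20, 1103, 182]);
translate([137, 0, 450]) cube([70, 1253, 23]);
translate([269, 0, 450]) cube([70, 1253, 23]);
translate([401, 0, 450]) cube([70, 1253, 23]);
translate([533, 0, 450]) cube([70, 1253, 23]);
translate([665, 0, 450]) cube([70, 1253, 23]);
translate([797, 0, 450]) cube([70, 1253, 23]);
translate([929, 0, 450]) cube([70, 1253, 23]);
translate([1061, 0, 450]) cube([70, 1253, 23]);
translate([1193, 0, 450]) cube([70, 1253, 23]);
translate([1325, 0, 450]) cube([70, 1253, 23]);
translate([1457, 0, 450]) cube([70, 1253, 23]);
translate([1589, 0, 450]) cube([70, 1253, 23]);
translate([1721, 0, 450]) cube([70, 1253, 23]);


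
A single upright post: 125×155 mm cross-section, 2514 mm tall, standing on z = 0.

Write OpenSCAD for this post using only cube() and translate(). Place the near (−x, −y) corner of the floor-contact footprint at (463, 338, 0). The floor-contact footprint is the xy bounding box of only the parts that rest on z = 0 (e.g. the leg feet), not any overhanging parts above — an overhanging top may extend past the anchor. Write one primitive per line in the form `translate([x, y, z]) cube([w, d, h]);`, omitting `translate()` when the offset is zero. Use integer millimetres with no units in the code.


translate([463, 338, 0]) cube([125, 155, 2514]);


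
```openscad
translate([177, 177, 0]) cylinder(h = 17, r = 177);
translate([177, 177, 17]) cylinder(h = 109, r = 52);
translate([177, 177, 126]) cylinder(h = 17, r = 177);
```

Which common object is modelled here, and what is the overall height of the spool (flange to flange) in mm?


A spool. The overall height is 143 mm.

Three coaxial cylinders, large–small–large — a spool. Two 17 mm flanges and a 109 mm core give 17 + 109 + 17 = 143 mm.


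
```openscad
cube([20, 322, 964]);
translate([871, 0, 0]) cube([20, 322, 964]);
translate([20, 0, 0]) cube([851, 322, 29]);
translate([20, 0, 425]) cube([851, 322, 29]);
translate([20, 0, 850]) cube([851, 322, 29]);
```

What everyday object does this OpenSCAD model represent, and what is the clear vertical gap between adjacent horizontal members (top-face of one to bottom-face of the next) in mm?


A bookshelf. The clear shelf gap is 396 mm.

Two tall side panels with 3 horizontal boards between them — a bookshelf. The first two shelf undersides are at z = 0 and z = 425; with shelf thickness 29, the clear gap is 425 − 0 − 29 = 396 mm.


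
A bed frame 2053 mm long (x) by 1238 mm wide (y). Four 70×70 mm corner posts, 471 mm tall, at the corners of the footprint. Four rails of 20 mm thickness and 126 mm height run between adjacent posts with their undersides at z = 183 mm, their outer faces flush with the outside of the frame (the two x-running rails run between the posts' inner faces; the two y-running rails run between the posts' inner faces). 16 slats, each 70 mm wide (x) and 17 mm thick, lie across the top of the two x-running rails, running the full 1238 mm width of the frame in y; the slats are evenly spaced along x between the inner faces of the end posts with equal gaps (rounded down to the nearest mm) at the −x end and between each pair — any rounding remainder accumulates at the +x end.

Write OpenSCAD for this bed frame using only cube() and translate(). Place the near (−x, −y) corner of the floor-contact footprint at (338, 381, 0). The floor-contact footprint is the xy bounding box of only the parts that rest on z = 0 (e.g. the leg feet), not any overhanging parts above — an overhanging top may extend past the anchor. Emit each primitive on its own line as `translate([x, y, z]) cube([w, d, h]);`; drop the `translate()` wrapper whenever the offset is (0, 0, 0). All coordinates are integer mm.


// slat z = rail_z + rail_h = 183 + 126 = 309
// slat gap = ⌊(1913 − 16·70) / 17⌋ = 46
translate([338, 381, 0]) cube([70, 70, 471]);
translate([338, 1549, 0]) cube([70, 70, 471]);
translate([2321, 381, 0]) cube([70, 70, 471]);
translate([2321, 1549, 0]) cube([70, 70, 471]);
translate([408, 381, 183]) cube([1913, 20, 126]);
translate([408, 1599, 183]) cube([1913, 20, 126]);
translate([338, 451, 183]) cube([20, 1098, 126]);
translate([2371, 451, 183]) cube([20, 1098, 126]);
translate([454, 381, 309]) cube([70, 1238, 17]);
translate([570, 381, 309]) cube([70, 1238, 17]);
translate([686, 381, 309]) cube([70, 1238, 17]);
translate([802, 381, 309]) cube([70, 1238, 17]);
translate([918, 381, 309]) cube([70, 1238, 17]);
translate([1034, 381, 309]) cube([70, 1238, 17]);
translate([1150, 381, 309]) cube([70, 1238, 17]);
translate([1266, 381, 309]) cube([70, 1238, 17]);
translate([1382, 381, 309]) cube([70, 1238, 17]);
translate([1498, 381, 309]) cube([70, 1238, 17]);
translate([1614, 381, 309]) cube([70, 1238, 17]);
translate([1730, 381, 309]) cube([70, 1238, 17]);
translate([1846, 381, 309]) cube([70, 1238, 17]);
translate([1962, 381, 309]) cube([70, 1238, 17]);
translate([2078, 381, 309]) cube([70, 1238, 17]);
translate([2194, 381, 309]) cube([70, 1238, 17]);


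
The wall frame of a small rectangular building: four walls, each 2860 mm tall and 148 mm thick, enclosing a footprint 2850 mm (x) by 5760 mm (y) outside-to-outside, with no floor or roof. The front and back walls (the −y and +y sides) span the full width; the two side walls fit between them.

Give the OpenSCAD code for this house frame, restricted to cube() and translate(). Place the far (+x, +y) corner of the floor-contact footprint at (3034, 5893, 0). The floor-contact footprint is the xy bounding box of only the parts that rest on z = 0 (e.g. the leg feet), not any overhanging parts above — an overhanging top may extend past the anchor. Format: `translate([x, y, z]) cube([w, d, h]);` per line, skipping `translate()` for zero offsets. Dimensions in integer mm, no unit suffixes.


translate([184, 133, 0]) cube([2850, 148, 2860]);
translate([184, 5745, 0]) cube([2850, 148, 2860]);
translate([184, 281, 0]) cube([148, 5464, 2860]);
translate([2886, 281, 0]) cube([148, 5464, 2860]);


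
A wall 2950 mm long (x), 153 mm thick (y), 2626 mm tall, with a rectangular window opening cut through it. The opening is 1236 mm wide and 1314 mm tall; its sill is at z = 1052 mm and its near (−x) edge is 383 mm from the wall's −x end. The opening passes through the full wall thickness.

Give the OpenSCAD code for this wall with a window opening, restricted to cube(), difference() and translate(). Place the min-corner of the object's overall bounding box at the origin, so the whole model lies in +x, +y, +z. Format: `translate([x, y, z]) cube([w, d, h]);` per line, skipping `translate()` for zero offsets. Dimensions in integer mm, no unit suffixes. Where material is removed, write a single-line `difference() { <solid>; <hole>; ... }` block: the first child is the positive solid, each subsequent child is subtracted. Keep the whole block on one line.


difference() { cube([2950, 153, 2626]); translate([383, 0, 1052]) cube([1236, 153, 1314]); }


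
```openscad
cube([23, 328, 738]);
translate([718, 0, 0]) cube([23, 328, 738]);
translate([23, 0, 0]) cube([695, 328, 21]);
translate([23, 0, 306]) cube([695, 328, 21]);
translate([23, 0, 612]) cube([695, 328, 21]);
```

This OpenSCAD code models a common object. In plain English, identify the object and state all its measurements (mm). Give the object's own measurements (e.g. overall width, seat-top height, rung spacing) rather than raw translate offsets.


An open bookshelf. Two side panels, each 23 mm thick, 328 mm deep and 738 mm tall, stand 741 mm apart (outside-to-outside). Between them sit 3 shelves, each 21 mm thick and 328 mm deep, spanning the full gap between the sides. The bottom shelf rests on the floor (its underside at z = 0) and the clear gap between one shelf's top and the next shelf's underside is 285 mm.


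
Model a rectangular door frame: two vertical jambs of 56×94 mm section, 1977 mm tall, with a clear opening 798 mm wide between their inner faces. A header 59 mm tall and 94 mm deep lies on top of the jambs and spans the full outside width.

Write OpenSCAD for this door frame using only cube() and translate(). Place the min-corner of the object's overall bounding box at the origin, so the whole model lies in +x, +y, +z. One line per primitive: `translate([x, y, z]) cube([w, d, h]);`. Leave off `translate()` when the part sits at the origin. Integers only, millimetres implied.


cube([56, 94, 1977]);
translate([854, 0, 0]) cube([56, 94, 1977]);
translate([0, 0, 1977]) cube([910, 94, 59]);


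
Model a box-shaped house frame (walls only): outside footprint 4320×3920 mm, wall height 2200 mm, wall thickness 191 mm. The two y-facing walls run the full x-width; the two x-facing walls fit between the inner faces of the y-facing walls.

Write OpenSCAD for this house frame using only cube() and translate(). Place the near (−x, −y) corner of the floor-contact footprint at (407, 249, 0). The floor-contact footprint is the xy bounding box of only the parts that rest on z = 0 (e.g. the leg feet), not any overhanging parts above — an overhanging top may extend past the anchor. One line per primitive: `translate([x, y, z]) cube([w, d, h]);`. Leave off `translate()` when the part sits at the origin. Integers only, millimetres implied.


translate([407, 249, 0]) cube([4320, 191, 2200]);
translate([407, 3978, 0]) cube([4320, 191, 2200]);
translate([407, 440, 0]) cube([191, 3538, 2200]);
translate([4536, 440, 0]) cube([191, 3538, 2200]);


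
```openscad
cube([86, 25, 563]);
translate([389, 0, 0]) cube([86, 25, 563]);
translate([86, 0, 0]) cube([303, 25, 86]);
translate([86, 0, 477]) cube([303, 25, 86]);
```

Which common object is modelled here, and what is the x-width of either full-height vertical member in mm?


A picture frame. The border width is 86 mm.

Four thin pieces enclosing a rectangular opening — a picture frame. The two full-height stiles are 563 mm tall; the top rail sits at z = 477 and is 86 mm tall, so the border above the opening is 563 − 477 = 86 mm, matching the stile x-width.


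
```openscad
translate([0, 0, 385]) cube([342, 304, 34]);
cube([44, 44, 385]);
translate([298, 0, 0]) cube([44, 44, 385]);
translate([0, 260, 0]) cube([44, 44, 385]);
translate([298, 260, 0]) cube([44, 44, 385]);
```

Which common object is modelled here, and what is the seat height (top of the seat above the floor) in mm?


A stool. The seat height is 419 mm.

A 342×304×34 slab at z = 385 on four corner posts — a stool. The seat top is 385 + 34 = 419 mm.


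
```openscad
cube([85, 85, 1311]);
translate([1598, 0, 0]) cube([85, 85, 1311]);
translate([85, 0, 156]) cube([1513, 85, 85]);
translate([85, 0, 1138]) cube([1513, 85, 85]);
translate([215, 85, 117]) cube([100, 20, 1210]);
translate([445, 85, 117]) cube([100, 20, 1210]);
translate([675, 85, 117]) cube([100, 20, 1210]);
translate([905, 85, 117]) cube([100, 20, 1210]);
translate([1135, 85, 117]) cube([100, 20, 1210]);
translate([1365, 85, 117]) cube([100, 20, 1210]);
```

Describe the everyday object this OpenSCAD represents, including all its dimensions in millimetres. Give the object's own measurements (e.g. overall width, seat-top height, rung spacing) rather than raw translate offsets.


A fence section. Two 85×85 mm posts, 1311 mm tall, stand on the floor with a clear span of 1513 mm between their inner faces. Two horizontal rails of 85×85 mm section span the gap between the posts with their undersides at z = 156 mm and z = 1138 mm, flush with the posts' −y face. 6 pickets, each 100 mm wide, 20 mm thick and 1210 mm tall, are fixed to the +y face of the rails with their bottoms at z = 117 mm, spaced across the span with a 130 mm gap after the −x post and between neighbouring pickets, with 133 mm left before the +x post.


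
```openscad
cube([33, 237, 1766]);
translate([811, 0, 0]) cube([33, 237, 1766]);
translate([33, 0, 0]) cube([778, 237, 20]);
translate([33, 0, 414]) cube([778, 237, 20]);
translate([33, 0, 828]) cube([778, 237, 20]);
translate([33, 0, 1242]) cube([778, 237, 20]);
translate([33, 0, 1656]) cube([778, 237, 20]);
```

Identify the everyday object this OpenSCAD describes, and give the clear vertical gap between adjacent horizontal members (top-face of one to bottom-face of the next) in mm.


A bookshelf. The clear shelf gap is 394 mm.

Two tall side panels with 5 horizontal boards between them — a bookshelf. The first two shelf undersides are at z = 0 and z = 414; with shelf thickness 20, the clear gap is 414 − 0 − 20 = 394 mm.


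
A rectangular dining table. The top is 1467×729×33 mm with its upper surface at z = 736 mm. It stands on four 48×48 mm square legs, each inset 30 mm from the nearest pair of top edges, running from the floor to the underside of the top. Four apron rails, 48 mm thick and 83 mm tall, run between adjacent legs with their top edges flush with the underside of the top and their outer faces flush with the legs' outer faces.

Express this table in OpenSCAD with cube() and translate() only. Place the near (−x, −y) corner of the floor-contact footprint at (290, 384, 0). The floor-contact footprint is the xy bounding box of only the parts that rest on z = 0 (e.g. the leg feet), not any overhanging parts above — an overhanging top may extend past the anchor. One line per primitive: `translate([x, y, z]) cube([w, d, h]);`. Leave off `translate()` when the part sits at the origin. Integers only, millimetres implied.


translate([260, 354, 703]) cube([1467, 729, 33]);
translate([290, 384, 0]) cube([48, 48, 703]);
translate([1649, 384, 0]) cube([48, 48, 703]);
translate([290, 1005, 0]) cube([48, 48, 703]);
translate([1649, 1005, 0]) cube([48, 48, 703]);
translate([338, 384, 620]) cube([1311, 48, 83]);
translate([338, 1005, 620]) cube([1311, 48, 83]);
translate([290, 432, 620]) cube([48, 573, 83]);
translate([1649, 432, 620]) cube([48, 573, 83]);


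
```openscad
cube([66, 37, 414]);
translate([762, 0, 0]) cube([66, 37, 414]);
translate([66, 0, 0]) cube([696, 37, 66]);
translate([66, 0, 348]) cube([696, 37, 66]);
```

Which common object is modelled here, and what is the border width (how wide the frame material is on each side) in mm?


A picture frame. The border width is 66 mm.

Four thin pieces enclosing a rectangular opening — a picture frame. The two full-height stiles are 414 mm tall; the top rail sits at z = 348 and is 66 mm tall, so the border above the opening is 414 − 348 = 66 mm, matching the stile x-width.


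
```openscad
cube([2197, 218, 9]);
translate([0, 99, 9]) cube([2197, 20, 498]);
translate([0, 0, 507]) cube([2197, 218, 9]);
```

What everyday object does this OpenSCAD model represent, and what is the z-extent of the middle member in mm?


An I-beam. The web height is 498 mm.

Two wide flanges with a thin centred web — an I-beam. Overall 516 mm minus two 9 mm flanges gives a web of 516 − 2·9 = 498 mm.


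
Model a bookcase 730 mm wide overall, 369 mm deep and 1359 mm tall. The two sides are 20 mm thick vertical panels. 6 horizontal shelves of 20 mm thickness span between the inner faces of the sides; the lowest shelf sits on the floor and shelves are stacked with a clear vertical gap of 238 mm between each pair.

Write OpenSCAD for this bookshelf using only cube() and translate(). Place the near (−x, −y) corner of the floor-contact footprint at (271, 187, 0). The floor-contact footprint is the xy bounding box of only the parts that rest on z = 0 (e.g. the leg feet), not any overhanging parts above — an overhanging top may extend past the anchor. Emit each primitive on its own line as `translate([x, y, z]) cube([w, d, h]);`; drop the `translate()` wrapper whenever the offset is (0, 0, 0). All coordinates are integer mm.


translate([271, 187, 0]) cube([20, 369, 1359]);
translate([981, 187, 0]) cube([20, 369, 1359]);
translate([291, 187, 0]) cube([690, 369, 20]);
translate([291, 187, 258]) cube([690, 369, 20]);
translate([291, 187, 516]) cube([690, 369, 20]);
translate([291, 187, 774]) cube([690, 369, 20]);
translate([291, 187, 1032]) cube([690, 369, 20]);
translate([291, 187, 1290]) cube([690, 369, 20]);


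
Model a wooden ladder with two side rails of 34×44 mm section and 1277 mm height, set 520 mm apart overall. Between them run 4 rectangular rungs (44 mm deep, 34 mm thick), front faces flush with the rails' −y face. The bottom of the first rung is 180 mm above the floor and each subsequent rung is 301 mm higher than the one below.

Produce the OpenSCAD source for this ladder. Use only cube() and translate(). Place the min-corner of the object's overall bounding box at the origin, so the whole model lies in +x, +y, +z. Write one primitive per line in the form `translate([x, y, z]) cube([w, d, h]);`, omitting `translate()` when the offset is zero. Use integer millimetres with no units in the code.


// rung span = 520 - 2*34 = 452
// rung[k] z = 180 + k*301
cube([34, 44, 1277]);
translate([486, 0, 0]) cube([34, 44, 1277]);
translate([34, 0, 180]) cube([452, 44, 34]);
translate([34, 0, 481]) cube([452, 44, 34]);
translate([34, 0, 782]) cube([452, 44, 34]);
translate([34, 0, 1083]) cube([452, 44, 34]);


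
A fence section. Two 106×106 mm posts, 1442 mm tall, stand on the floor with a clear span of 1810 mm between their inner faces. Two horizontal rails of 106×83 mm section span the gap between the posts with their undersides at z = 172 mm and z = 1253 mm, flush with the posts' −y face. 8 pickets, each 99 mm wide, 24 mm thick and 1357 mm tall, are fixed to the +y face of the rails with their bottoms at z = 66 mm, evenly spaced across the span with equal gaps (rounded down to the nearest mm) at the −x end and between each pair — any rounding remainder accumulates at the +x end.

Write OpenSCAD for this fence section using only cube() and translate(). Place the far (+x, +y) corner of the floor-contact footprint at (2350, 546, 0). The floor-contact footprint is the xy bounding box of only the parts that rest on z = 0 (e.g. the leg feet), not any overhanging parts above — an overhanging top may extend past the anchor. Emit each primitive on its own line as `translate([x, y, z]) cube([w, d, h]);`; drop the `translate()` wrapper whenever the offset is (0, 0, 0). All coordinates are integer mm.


translate([328, 440, 0]) cube([106, 106, 1442]);
translate([2244, 440, 0]) cube([106, 106, 1442]);
translate([434, 440, 172]) cube([1810, 106, 83]);
translate([434, 440, 1253]) cube([1810, 106, 83]);
translate([547, 546, 66]) cube([99, 24, 1357]);
translate([759, 546, 66]) cube([99, 24, 1357]);
translate([971, 546, 66]) cube([99, 24, 1357]);
translate([1183, 546, 66]) cube([99, 24, 1357]);
translate([1395, 546, 66]) cube([99, 24, 1357]);
translate([1607, 546, 66]) cube([99, 24, 1357]);
translate([1819, 546, 66]) cube([99, 24, 1357]);
translate([2031, 546, 66]) cube([99, 24, 1357]);


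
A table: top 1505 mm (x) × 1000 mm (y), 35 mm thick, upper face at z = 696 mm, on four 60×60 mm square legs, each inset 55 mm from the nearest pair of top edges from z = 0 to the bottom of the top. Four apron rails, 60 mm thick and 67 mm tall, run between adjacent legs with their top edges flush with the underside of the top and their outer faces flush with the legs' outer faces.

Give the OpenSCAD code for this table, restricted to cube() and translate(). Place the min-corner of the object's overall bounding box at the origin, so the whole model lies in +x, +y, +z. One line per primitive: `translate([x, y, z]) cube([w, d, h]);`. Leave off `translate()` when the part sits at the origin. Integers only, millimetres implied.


translate([0, 0, 661]) cube([1505, 1000, 35]);
translate([55, 55, 0]) cube([60, 60, 661]);
translate([1390, 55, 0]) cube([60, 60, 661]);
translate([55, 885, 0]) cube([60, 60, 661]);
translate([1390, 885, 0]) cube([60, 60, 661]);
translate([115, 55, 594]) cube([1275, 60, 67]);
translate([115, 885, 594]) cube([1275, 60, 67]);
translate([55, 115, 594]) cube([60, 770, 67]);
translate([1390, 115, 594]) cube([60, 770, 67]);


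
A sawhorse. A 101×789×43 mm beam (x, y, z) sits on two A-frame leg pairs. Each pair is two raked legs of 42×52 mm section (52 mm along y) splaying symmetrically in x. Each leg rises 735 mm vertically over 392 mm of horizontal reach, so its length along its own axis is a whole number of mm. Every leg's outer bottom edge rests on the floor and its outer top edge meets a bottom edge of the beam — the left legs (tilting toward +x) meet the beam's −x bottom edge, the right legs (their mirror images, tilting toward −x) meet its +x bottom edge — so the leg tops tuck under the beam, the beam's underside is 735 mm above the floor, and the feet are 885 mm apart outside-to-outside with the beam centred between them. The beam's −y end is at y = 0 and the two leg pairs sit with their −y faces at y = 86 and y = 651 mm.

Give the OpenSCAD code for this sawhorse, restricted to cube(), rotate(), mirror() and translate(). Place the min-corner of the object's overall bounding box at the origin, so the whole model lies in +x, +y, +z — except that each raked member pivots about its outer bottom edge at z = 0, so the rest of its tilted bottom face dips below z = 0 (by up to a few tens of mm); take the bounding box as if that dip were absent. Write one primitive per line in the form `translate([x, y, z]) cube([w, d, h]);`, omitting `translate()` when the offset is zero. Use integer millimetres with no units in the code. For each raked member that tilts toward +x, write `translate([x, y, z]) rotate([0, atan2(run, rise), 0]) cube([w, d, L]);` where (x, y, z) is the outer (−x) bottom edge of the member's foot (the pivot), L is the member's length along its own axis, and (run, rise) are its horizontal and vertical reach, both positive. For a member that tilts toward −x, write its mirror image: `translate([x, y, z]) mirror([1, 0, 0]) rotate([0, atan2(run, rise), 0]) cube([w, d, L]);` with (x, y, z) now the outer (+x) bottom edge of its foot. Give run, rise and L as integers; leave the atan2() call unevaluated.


translate([392, 0, 735]) cube([101, 789, 43]);
translate([0, 86, 0]) rotate([0, atan2(392, 735), 0]) cube([42, 52, 833]);
translate([885, 86, 0]) mirror([1, 0, 0]) rotate([0, atan2(392, 735), 0]) cube([42, 52, 833]);
translate([0, 651, 0]) rotate([0, atan2(392, 735), 0]) cube([42, 52, 833]);
translate([885, 651, 0]) mirror([1, 0, 0]) rotate([0, atan2(392, 735), 0]) cube([42, 52, 833]);


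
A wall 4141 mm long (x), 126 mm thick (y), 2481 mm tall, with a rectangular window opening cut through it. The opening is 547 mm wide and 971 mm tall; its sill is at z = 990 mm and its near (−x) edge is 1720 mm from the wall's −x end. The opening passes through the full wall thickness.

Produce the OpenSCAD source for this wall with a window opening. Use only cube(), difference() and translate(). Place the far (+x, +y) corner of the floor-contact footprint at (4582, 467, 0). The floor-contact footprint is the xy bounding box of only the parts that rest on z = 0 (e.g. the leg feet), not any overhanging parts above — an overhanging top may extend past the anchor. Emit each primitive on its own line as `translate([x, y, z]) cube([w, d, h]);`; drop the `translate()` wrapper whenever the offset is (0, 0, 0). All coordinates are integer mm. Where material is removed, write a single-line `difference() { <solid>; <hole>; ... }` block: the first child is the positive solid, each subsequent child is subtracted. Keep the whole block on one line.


difference() { translate([441, 341, 0]) cube([4141, 126, 2481]); translate([2161, 341, 990]) cube([547, 126, 971]); }


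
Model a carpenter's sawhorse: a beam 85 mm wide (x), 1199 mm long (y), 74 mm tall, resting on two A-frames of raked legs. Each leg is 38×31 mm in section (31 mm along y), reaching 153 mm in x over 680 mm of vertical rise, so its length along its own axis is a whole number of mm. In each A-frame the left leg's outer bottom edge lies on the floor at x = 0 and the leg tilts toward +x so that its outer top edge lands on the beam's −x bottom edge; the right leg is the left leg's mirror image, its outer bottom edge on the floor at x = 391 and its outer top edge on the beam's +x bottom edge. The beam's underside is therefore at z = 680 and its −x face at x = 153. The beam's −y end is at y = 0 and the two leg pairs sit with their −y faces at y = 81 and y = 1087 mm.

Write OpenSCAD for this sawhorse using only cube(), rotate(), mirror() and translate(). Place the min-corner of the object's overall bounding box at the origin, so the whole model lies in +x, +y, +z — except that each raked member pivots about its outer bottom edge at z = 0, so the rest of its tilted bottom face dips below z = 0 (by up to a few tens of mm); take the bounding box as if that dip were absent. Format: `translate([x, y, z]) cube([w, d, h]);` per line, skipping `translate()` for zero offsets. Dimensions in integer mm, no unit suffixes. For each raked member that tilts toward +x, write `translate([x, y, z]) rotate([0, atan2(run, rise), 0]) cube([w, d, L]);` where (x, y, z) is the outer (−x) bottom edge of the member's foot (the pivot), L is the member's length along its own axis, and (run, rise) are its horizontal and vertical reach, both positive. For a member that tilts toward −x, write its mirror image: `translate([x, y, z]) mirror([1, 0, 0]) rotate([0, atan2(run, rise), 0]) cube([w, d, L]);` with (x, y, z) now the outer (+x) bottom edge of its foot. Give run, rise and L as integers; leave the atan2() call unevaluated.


translate([153, 0, 680]) cube([85, 1199, 74]);
translate([0, 81, 0]) rotate([0, atan2(153, 680), 0]) cube([38, 31, 697]);
translate([391, 81, 0]) mirror([1, 0, 0]) rotate([0, atan2(153, 680), 0]) cube([38, 31, 697]);
translate([0, 1087, 0]) rotate([0, atan2(153, 680), 0]) cube([38, 31, 697]);
translate([391, 1087, 0]) mirror([1, 0, 0]) rotate([0, atan2(153, 680), 0]) cube([38, 31, 697]);


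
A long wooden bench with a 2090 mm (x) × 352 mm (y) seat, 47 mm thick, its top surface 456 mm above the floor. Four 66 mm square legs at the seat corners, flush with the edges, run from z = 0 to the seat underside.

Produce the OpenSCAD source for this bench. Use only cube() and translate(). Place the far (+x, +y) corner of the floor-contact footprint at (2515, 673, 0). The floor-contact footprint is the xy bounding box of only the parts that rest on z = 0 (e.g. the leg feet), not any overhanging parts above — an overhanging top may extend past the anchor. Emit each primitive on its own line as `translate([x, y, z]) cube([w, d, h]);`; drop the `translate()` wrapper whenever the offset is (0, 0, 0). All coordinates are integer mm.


// leg_h = 456 − 47 = 409
translate([425, 321, 409]) cube([2090, 352, 47]);
translate([425, 321, 0]) cube([66, 66, 409]);
translate([425, 607, 0]) cube([66, 66, 409]);
translate([2449, 321, 0]) cube([66, 66, 409]);
translate([2449, 607, 0]) cube([66, 66, 409]);


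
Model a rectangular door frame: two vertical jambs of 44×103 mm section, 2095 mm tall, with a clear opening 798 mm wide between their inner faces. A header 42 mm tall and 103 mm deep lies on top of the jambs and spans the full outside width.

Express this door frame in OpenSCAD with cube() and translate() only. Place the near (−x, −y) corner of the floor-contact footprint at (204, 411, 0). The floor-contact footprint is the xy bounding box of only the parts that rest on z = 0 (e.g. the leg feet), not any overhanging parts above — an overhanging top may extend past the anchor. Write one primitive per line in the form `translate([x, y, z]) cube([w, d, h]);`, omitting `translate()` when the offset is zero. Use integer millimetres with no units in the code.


translate([204, 411, 0]) cube([44, 103, 2095]);
translate([1046, 411, 0]) cube([44, 103, 2095]);
translate([204, 411, 2095]) cube([886, 103, 42]);


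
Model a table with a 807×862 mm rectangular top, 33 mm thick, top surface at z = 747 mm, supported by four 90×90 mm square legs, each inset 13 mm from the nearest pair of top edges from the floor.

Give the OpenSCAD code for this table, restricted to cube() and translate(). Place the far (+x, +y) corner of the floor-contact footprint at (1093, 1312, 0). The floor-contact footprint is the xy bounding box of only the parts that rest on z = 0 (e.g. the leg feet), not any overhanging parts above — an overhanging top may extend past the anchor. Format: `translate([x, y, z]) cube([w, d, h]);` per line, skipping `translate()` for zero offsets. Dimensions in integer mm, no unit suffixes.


translate([299, 463, 714]) cube([807, 862, 33]);
translate([312, 476, 0]) cube([90, 90, 714]);
translate([1003, 476, 0]) cube([90, 90, 714]);
translate([312, 1222, 0]) cube([90, 90, 714]);
translate([1003, 1222, 0]) cube([90, 90, 714]);


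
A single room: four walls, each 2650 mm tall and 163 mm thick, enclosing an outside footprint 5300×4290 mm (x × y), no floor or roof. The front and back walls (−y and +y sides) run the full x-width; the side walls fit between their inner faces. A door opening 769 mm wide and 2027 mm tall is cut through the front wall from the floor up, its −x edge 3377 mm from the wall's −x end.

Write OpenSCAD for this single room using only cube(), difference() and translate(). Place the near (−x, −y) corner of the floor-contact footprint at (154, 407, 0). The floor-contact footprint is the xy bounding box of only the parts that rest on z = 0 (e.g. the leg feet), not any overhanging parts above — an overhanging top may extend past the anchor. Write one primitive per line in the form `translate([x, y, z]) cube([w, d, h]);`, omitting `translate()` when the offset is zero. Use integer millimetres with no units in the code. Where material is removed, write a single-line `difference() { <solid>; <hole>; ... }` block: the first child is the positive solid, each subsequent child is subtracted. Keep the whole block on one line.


difference() { translate([154, 407, 0]) cube([5300, 163, 2650]); translate([3531, 407, 0]) cube([769, 163, 2027]); }
translate([154, 4534, 0]) cube([5300, 163, 2650]);
translate([154, 570, 0]) cube([163, 3964, 2650]);
translate([5291, 570, 0]) cube([163, 3964, 2650]);


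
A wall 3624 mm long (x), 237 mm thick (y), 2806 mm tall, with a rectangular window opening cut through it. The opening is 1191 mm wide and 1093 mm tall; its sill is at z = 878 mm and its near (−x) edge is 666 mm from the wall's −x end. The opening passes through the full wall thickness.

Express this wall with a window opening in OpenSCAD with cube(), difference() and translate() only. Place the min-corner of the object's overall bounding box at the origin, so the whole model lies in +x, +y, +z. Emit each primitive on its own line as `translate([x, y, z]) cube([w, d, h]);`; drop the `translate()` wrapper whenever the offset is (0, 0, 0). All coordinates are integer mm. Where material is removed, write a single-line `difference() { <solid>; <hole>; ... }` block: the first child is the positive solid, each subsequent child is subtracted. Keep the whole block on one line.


difference() { cube([3624, 237, 2806]); translate([666, 0, 878]) cube([1191, 237, 1093]); }


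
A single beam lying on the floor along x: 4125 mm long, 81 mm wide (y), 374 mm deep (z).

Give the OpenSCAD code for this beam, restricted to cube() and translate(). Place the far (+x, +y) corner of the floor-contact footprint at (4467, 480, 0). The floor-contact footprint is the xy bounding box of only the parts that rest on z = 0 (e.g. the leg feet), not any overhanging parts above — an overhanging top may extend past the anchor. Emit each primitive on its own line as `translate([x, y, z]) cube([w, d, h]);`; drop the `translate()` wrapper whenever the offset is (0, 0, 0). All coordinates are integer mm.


translate([342, 399, 0]) cube([4125, 81, 374]);
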